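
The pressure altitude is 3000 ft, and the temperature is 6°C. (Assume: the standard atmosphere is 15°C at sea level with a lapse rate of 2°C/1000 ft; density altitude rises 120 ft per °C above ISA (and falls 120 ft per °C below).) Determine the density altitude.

2640 ft

ISA temperature at 3000 ft = 15 − 2 × (3000/1000) = 9°C.
ISA deviation = 6 − 9 = -3°C.
Density altitude = 3000 + 120 × (-3) = 3000 + (-360) = 2640 ft.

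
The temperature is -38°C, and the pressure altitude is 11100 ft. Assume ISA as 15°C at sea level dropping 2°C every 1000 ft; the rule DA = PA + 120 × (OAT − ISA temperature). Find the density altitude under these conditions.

7404 ft

ISA temperature at 11100 ft = 15 − 2 × (11100/1000) = -7.2°C.
ISA deviation = -38 − (-7.2) = -30.8°C.
Density altitude = 11100 + 120 × (-30.8) = 11100 + (-3696) = 7404 ft.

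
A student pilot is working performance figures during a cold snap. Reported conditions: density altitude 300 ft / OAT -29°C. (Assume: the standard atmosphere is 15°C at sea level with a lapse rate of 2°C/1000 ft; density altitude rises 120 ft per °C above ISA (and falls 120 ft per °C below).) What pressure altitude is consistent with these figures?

4500 ft

DA = PA + 120 × (OAT − (15 − 2·PA/1000)) = PA + 120·OAT − 1800 + 0.24·PA = 1.24·PA + 120·OAT − 1800.
So 1.24·PA = 300 − 120 × (-29) + 1800 = 5580.
PA = 5580 / 1.24 = 4500 ft.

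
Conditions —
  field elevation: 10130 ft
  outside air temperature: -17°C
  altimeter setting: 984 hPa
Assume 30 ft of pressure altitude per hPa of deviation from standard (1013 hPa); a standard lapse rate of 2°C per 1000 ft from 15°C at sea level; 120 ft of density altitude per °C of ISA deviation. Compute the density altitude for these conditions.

Pressure altitude = 10130 + (1013 − 984) × 30 = 10130 + (+870) = 11000 ft.
ISA temperature at 11000 ft = 15 − 2 × (11000/1000) = -7°C.
ISA deviation = -17 − (-7) = -10°C.
Density altitude = 11000 + 120 × (-10) = 9800 ft.

9800 ft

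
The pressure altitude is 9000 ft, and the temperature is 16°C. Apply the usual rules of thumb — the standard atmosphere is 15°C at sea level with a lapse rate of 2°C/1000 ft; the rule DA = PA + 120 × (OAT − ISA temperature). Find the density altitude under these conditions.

ISA temperature at 9000 ft = 15 − 2 × (9000/1000) = -3°C.
ISA deviation = 16 − (-3) = +19°C.
Density altitude = 9000 + 120 × (19) = 9000 + (+2280) = 11280 ft.

11280 ft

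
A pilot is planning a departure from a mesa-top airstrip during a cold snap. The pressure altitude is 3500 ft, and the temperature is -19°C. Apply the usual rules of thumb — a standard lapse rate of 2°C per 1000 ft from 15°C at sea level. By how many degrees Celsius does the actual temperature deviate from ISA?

ISA temperature at 3500 ft = 15 − 2 × (3500/1000) = 8°C.
Deviation = OAT − ISA = -19 − 8 = -27°C.

ISA-27°C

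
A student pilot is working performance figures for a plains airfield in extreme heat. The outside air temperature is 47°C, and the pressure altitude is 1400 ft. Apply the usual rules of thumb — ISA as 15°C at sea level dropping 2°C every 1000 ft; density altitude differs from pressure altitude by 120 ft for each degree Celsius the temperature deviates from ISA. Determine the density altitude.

ISA temperature at 1400 ft = 15 − 2 × (1400/1000) = 12.2°C.
ISA deviation = 47 − 12.2 = +34.8°C.
Density altitude = 1400 + 120 × (34.8) = 1400 + (+4176) = 5576 ft.

5576 ft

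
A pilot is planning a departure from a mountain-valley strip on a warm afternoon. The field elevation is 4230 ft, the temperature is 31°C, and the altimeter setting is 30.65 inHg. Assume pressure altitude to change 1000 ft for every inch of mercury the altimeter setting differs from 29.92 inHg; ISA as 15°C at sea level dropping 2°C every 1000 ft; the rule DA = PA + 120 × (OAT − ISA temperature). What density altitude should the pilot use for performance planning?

Pressure altitude = 4230 + (29.92 − 30.65) × 1000 = 4230 + (-730) = 3500 ft.
ISA temperature at 3500 ft = 15 − 2 × (3500/1000) = 8°C.
ISA deviation = 31 − 8 = +23°C.
Density altitude = 3500 + 120 × (23) = 6260 ft.

6260 ft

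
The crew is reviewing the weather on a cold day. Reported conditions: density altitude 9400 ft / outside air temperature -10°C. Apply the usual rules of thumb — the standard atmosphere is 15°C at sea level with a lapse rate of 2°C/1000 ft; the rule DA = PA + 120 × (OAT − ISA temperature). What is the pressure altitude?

10000 ft

DA = PA + 120 × (OAT − (15 − 2·PA/1000)) = PA + 120·OAT − 1800 + 0.24·PA = 1.24·PA + 120·OAT − 1800.
So 1.24·PA = 9400 − 120 × (-10) + 1800 = 12400.
PA = 12400 / 1.24 = 10000 ft.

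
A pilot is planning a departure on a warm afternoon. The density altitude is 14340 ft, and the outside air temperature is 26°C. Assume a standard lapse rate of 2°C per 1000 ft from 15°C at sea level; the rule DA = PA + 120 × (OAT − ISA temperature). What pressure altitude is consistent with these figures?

10500 ft

DA = PA + 120 × (OAT − (15 − 2·PA/1000)) = PA + 120·OAT − 1800 + 0.24·PA = 1.24·PA + 120·OAT − 1800.
So 1.24·PA = 14340 − 120 × 26 + 1800 = 13020.
PA = 13020 / 1.24 = 10500 ft.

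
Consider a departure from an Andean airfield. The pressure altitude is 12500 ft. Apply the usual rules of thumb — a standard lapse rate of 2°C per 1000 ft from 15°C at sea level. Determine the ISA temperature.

ISA temperature = 15 − 2 × (12500/1000) = 15 − 25 = -10°C.

-10°C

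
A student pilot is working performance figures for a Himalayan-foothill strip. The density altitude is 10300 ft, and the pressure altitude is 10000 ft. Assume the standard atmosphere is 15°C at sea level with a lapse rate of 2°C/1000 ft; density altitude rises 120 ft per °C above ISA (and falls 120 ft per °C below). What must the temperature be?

-2.5°C

Density altitude − pressure altitude = 10300 − 10000 = +300 ft.
At 120 ft/°C that is an ISA deviation of 300/120 = +2.5°C.
ISA temperature at 10000 ft = 15 − 2 × (10000/1000) = -5°C.
OAT = ISA + deviation = -5 + (+2.5) = -2.5°C.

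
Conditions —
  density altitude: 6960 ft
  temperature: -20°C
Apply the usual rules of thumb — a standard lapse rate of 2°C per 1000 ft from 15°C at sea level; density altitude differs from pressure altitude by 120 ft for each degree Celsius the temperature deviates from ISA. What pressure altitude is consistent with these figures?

9000 ft

DA = PA + 120 × (OAT − (15 − 2·PA/1000)) = PA + 120·OAT − 1800 + 0.24·PA = 1.24·PA + 120·OAT − 1800.
So 1.24·PA = 6960 − 120 × (-20) + 1800 = 11160.
PA = 11160 / 1.24 = 9000 ft.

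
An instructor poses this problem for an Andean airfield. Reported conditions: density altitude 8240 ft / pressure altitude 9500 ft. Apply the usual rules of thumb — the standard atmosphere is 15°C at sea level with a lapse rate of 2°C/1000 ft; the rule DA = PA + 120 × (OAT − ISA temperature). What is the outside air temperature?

Density altitude − pressure altitude = 8240 − 9500 = -1260 ft.
At 120 ft/°C that is an ISA deviation of -1260/120 = -10.5°C.
ISA temperature at 9500 ft = 15 − 2 × (9500/1000) = -4°C.
OAT = ISA + deviation = -4 + (-10.5) = -14.5°C.

-14.5°C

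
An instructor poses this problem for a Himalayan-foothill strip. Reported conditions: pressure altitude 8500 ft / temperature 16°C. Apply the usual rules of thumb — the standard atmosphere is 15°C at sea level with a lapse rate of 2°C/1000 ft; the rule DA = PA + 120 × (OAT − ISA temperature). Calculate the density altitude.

10660 ft

ISA temperature at 8500 ft = 15 − 2 × (8500/1000) = -2°C.
ISA deviation = 16 − (-2) = +18°C.
Density altitude = 8500 + 120 × (18) = 8500 + (+2160) = 10660 ft.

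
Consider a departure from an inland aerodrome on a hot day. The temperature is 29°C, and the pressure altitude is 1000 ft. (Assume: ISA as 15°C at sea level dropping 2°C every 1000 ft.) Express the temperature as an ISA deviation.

ISA temperature at 1000 ft = 15 − 2 × (1000/1000) = 13°C.
Deviation = OAT − ISA = 29 − 13 = +16°C.

ISA+16°C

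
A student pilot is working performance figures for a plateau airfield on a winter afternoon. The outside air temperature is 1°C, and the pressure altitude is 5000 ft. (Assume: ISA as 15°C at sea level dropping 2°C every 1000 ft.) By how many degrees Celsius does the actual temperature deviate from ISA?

ISA-4°C

ISA temperature at 5000 ft = 15 − 2 × (5000/1000) = 5°C.
Deviation = OAT − ISA = 1 − 5 = -4°C.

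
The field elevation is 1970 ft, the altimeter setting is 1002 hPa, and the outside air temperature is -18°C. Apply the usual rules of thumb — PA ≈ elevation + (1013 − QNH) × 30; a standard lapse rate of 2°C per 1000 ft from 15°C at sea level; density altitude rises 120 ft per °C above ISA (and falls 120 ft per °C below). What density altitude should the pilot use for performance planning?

Pressure altitude = 1970 + (1013 − 1002) × 30 = 1970 + (+330) = 2300 ft.
ISA temperature at 2300 ft = 15 − 2 × (2300/1000) = 10.4°C.
ISA deviation = -18 − 10.4 = -28.4°C.
Density altitude = 2300 + 120 × (-28.4) = -1108 ft.

-1108 ft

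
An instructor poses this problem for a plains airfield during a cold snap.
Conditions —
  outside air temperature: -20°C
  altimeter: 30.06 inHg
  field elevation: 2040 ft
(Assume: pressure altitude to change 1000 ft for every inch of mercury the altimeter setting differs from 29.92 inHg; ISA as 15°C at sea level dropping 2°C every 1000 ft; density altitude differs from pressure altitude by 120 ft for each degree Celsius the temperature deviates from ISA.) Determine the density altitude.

-1844 ft

Pressure altitude = 2040 + (29.92 − 30.06) × 1000 = 2040 + (-140) = 1900 ft.
ISA temperature at 1900 ft = 15 − 2 × (1900/1000) = 11.2°C.
ISA deviation = -20 − 11.2 = -31.2°C.
Density altitude = 1900 + 120 × (-31.2) = -1844 ft.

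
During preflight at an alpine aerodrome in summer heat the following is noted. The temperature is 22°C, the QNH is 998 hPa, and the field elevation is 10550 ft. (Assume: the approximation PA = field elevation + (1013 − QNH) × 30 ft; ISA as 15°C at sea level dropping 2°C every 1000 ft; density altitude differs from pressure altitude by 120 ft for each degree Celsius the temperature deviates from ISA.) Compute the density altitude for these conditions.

Pressure altitude = 10550 + (1013 − 998) × 30 = 10550 + (+450) = 11000 ft.
ISA temperature at 11000 ft = 15 − 2 × (11000/1000) = -7°C.
ISA deviation = 22 − (-7) = +29°C.
Density altitude = 11000 + 120 × (29) = 14480 ft.

14480 ft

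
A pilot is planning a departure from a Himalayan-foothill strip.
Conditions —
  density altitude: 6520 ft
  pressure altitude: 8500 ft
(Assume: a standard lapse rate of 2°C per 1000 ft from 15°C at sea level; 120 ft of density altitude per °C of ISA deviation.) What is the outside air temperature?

Density altitude − pressure altitude = 6520 − 8500 = -1980 ft.
At 120 ft/°C that is an ISA deviation of -1980/120 = -16.5°C.
ISA temperature at 8500 ft = 15 − 2 × (8500/1000) = -2°C.
OAT = ISA + deviation = -2 + (-16.5) = -18.5°C.

-18.5°C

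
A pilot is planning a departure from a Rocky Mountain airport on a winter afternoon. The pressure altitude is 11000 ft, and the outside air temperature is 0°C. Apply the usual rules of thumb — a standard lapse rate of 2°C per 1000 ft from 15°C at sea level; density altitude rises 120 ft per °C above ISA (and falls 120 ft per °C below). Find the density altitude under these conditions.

ISA temperature at 11000 ft = 15 − 2 × (11000/1000) = -7°C.
ISA deviation = 0 − (-7) = +7°C.
Density altitude = 11000 + 120 × (7) = 11000 + (+840) = 11840 ft.

11840 ft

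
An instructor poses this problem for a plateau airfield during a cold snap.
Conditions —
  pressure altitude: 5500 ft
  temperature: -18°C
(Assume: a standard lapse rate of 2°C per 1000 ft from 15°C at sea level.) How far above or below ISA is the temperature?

ISA temperature at 5500 ft = 15 − 2 × (5500/1000) = 4°C.
Deviation = OAT − ISA = -18 − 4 = -22°C.

ISA-22°C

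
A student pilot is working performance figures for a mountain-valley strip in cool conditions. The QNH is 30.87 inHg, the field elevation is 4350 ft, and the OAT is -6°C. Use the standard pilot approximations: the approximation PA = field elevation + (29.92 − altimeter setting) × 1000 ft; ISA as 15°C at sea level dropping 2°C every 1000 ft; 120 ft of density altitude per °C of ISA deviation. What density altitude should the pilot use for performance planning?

1696 ft

Pressure altitude = 4350 + (29.92 − 30.87) × 1000 = 4350 + (-950) = 3400 ft.
ISA temperature at 3400 ft = 15 − 2 × (3400/1000) = 8.2°C.
ISA deviation = -6 − 8.2 = -14.2°C.
Density altitude = 3400 + 120 × (-14.2) = 1696 ft.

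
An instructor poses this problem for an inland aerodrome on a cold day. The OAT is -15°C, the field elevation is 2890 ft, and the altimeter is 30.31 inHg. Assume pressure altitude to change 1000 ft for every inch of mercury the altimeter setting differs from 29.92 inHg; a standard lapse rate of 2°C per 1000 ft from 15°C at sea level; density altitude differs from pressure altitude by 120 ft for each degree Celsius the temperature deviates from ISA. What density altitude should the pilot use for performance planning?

Pressure altitude = 2890 + (29.92 − 30.31) × 1000 = 2890 + (-390) = 2500 ft.
ISA temperature at 2500 ft = 15 − 2 × (2500/1000) = 10°C.
ISA deviation = -15 − 10 = -25°C.
Density altitude = 2500 + 120 × (-25) = -500 ft.

-500 ft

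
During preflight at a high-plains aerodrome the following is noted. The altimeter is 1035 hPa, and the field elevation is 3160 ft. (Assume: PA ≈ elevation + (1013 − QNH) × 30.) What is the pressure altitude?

2500 ft

Pressure correction = (1013 − 1035) × 30 = -660 ft.
Pressure altitude = 3160 + (-660) = 2500 ft.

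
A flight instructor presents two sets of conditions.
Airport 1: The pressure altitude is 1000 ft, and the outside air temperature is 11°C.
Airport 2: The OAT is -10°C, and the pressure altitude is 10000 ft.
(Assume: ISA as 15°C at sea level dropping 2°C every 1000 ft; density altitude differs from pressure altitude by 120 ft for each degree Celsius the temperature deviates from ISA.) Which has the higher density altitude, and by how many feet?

Airport 2 by 8640 ft

Airport 1: ISA temp = 13°C, deviation -2°C, DA = 1000 + 120 × (-2) = 760 ft.
Airport 2: ISA temp = -5°C, deviation -5°C, DA = 10000 + 120 × (-5) = 9400 ft.
Airport 2 is higher by 9400 − 760 = 8640 ft.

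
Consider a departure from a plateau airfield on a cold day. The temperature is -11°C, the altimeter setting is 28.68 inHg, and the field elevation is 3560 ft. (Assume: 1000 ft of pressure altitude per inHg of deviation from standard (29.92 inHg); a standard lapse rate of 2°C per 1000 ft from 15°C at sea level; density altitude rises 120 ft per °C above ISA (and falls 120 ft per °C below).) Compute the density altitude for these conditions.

2832 ft

Pressure altitude = 3560 + (29.92 − 28.68) × 1000 = 3560 + (+1240) = 4800 ft.
ISA temperature at 4800 ft = 15 − 2 × (4800/1000) = 5.4°C.
ISA deviation = -11 − 5.4 = -16.4°C.
Density altitude = 4800 + 120 × (-16.4) = 2832 ft.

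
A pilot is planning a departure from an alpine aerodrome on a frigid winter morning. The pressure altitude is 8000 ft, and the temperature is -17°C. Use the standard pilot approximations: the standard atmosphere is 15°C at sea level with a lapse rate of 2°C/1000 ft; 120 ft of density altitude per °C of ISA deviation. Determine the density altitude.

ISA temperature at 8000 ft = 15 − 2 × (8000/1000) = -1°C.
ISA deviation = -17 − (-1) = -16°C.
Density altitude = 8000 + 120 × (-16) = 8000 + (-1920) = 6080 ft.

6080 ft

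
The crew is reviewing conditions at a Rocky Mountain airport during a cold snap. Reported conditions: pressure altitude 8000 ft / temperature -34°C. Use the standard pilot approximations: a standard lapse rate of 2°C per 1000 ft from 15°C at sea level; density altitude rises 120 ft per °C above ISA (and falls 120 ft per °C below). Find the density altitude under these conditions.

4040 ft

ISA temperature at 8000 ft = 15 − 2 × (8000/1000) = -1°C.
ISA deviation = -34 − (-1) = -33°C.
Density altitude = 8000 + 120 × (-33) = 8000 + (-3960) = 4040 ft.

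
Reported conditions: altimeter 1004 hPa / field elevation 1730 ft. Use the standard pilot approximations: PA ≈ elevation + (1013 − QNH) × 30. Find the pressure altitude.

2000 ft

Pressure correction = (1013 − 1004) × 30 = +270 ft.
Pressure altitude = 1730 + (+270) = 2000 ft.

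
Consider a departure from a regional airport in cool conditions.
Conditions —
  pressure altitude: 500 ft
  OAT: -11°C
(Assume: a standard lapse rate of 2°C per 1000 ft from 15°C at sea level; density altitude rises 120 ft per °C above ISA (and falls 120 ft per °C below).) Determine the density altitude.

ISA temperature at 500 ft = 15 − 2 × (500/1000) = 14°C.
ISA deviation = -11 − 14 = -25°C.
Density altitude = 500 + 120 × (-25) = 500 + (-3000) = -2500 ft.

-2500 ft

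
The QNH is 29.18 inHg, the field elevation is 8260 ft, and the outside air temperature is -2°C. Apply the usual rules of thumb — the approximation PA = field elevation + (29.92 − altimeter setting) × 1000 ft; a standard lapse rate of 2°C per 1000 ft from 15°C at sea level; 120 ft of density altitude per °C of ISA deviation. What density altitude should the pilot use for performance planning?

9120 ft

Pressure altitude = 8260 + (29.92 − 29.18) × 1000 = 8260 + (+740) = 9000 ft.
ISA temperature at 9000 ft = 15 − 2 × (9000/1000) = -3°C.
ISA deviation = -2 − (-3) = +1°C.
Density altitude = 9000 + 120 × (1) = 9120 ft.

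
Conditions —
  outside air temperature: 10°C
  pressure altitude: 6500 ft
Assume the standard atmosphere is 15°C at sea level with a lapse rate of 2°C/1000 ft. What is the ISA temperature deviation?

ISA+8°C

ISA temperature at 6500 ft = 15 − 2 × (6500/1000) = 2°C.
Deviation = OAT − ISA = 10 − 2 = +8°C.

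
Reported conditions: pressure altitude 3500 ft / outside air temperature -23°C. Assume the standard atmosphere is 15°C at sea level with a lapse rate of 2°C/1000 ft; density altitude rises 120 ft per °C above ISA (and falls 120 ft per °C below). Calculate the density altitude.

ISA temperature at 3500 ft = 15 − 2 × (3500/1000) = 8°C.
ISA deviation = -23 − 8 = -31°C.
Density altitude = 3500 + 120 × (-31) = 3500 + (-3720) = -220 ft.

-220 ft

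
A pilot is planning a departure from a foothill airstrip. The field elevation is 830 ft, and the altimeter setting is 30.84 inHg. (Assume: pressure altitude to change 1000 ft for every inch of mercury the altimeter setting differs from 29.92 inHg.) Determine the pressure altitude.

Pressure correction = (29.92 − 30.84) × 1000 = -920 ft.
Pressure altitude = 830 + (-920) = -90 ft.

-90 ft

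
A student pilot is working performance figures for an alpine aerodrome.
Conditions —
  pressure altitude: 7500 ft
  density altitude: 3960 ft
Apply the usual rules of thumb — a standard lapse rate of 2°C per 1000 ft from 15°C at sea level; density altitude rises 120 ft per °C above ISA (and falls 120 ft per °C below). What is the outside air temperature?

Density altitude − pressure altitude = 3960 − 7500 = -3540 ft.
At 120 ft/°C that is an ISA deviation of -3540/120 = -29.5°C.
ISA temperature at 7500 ft = 15 − 2 × (7500/1000) = 0°C.
OAT = ISA + deviation = 0 + (-29.5) = -29.5°C.

-29.5°C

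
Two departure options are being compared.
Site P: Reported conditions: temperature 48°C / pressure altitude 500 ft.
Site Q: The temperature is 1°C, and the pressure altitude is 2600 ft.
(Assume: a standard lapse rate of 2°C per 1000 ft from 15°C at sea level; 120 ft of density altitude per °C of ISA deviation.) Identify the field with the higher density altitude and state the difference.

Site P by 3036 ft

Site P: ISA temp = 14°C, deviation +34°C, DA = 500 + 120 × 34 = 4580 ft.
Site Q: ISA temp = 9.8°C, deviation -8.8°C, DA = 2600 + 120 × (-8.8) = 1544 ft.
Site P is higher by 4580 − 1544 = 3036 ft.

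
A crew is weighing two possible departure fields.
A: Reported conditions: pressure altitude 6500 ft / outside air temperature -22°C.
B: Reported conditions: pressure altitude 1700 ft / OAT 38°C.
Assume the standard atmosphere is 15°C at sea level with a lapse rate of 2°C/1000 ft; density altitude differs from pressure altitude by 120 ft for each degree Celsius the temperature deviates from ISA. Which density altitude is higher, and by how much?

B by 1248 ft

A: ISA temp = 2°C, deviation -24°C, DA = 6500 + 120 × (-24) = 3620 ft.
B: ISA temp = 11.6°C, deviation +26.4°C, DA = 1700 + 120 × 26.4 = 4868 ft.
B is higher by 4868 − 3620 = 1248 ft.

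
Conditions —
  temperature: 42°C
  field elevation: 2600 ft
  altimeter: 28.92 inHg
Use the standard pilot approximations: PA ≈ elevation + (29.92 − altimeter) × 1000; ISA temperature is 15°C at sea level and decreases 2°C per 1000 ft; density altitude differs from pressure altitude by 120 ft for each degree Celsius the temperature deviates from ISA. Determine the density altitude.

7704 ft

Pressure altitude = 2600 + (29.92 − 28.92) × 1000 = 2600 + (+1000) = 3600 ft.
ISA temperature at 3600 ft = 15 − 2 × (3600/1000) = 7.8°C.
ISA deviation = 42 − 7.8 = +34.2°C.
Density altitude = 3600 + 120 × (34.2) = 7704 ft.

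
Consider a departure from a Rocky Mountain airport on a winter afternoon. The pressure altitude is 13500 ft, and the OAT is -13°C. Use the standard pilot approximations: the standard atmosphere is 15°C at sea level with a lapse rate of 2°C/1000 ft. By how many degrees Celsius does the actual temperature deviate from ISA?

ISA-1°C

ISA temperature at 13500 ft = 15 − 2 × (13500/1000) = -12°C.
Deviation = OAT − ISA = -13 − (-12) = -1°C.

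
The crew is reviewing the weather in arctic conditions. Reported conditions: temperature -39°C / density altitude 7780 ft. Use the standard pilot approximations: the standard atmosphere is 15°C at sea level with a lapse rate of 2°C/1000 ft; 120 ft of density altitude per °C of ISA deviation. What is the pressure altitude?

11500 ft

DA = PA + 120 × (OAT − (15 − 2·PA/1000)) = PA + 120·OAT − 1800 + 0.24·PA = 1.24·PA + 120·OAT − 1800.
So 1.24·PA = 7780 − 120 × (-39) + 1800 = 14260.
PA = 14260 / 1.24 = 11500 ft.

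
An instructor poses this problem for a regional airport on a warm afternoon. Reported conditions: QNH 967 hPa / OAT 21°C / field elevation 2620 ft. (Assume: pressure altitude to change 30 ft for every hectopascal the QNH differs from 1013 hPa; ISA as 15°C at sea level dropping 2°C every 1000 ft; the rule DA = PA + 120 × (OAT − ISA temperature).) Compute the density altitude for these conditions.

5680 ft

Pressure altitude = 2620 + (1013 − 967) × 30 = 2620 + (+1380) = 4000 ft.
ISA temperature at 4000 ft = 15 − 2 × (4000/1000) = 7°C.
ISA deviation = 21 − 7 = +14°C.
Density altitude = 4000 + 120 × (14) = 5680 ft.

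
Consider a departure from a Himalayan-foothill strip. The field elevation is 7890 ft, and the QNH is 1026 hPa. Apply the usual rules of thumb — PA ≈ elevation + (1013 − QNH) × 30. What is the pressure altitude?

7500 ft

Pressure correction = (1013 − 1026) × 30 = -390 ft.
Pressure altitude = 7890 + (-390) = 7500 ft.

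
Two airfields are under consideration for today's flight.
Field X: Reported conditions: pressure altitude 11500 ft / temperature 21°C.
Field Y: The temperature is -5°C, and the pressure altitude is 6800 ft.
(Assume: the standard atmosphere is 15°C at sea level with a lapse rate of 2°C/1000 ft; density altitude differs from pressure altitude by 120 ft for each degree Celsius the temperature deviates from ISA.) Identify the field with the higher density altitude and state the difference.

Field X: ISA temp = -8°C, deviation +29°C, DA = 11500 + 120 × 29 = 14980 ft.
Field Y: ISA temp = 1.4°C, deviation -6.4°C, DA = 6800 + 120 × (-6.4) = 6032 ft.
Field X is higher by 14980 − 6032 = 8948 ft.

Field X by 8948 ft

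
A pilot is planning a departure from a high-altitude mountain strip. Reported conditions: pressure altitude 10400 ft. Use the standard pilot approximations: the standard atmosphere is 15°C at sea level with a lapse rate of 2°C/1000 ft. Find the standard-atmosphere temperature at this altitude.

-5.8°C

ISA temperature = 15 − 2 × (10400/1000) = 15 − 20.8 = -5.8°C.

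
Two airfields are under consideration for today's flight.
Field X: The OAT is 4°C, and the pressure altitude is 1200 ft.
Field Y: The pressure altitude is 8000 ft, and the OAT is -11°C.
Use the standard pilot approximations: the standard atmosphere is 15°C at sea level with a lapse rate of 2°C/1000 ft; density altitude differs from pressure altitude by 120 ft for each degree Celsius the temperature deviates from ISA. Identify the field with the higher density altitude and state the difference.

Field Y by 6632 ft

Field X: ISA temp = 12.6°C, deviation -8.6°C, DA = 1200 + 120 × (-8.6) = 168 ft.
Field Y: ISA temp = -1°C, deviation -10°C, DA = 8000 + 120 × (-10) = 6800 ft.
Field Y is higher by 6800 − 168 = 6632 ft.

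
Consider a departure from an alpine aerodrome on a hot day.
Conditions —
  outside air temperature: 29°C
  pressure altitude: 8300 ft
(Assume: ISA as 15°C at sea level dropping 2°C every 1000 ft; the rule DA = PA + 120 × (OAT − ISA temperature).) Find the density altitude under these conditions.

11972 ft

ISA temperature at 8300 ft = 15 − 2 × (8300/1000) = -1.6°C.
ISA deviation = 29 − (-1.6) = +30.6°C.
Density altitude = 8300 + 120 × (30.6) = 8300 + (+3672) = 11972 ft.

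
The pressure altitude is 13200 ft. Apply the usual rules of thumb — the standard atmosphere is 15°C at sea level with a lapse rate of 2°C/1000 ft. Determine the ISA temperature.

-11.4°C

ISA temperature = 15 − 2 × (13200/1000) = 15 − 26.4 = -11.4°C.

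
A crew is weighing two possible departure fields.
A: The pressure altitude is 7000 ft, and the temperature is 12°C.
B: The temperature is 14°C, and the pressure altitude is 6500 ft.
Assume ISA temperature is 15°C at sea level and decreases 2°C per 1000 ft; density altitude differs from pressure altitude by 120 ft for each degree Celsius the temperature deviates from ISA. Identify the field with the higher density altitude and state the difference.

A: ISA temp = 1°C, deviation +11°C, DA = 7000 + 120 × 11 = 8320 ft.
B: ISA temp = 2°C, deviation +12°C, DA = 6500 + 120 × 12 = 7940 ft.
A is higher by 8320 − 7940 = 380 ft.

A by 380 ft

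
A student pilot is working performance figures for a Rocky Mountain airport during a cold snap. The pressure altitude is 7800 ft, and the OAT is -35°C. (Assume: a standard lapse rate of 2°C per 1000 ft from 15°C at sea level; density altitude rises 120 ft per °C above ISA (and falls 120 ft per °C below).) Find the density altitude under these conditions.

ISA temperature at 7800 ft = 15 − 2 × (7800/1000) = -0.6°C.
ISA deviation = -35 − (-0.6) = -34.4°C.
Density altitude = 7800 + 120 × (-34.4) = 7800 + (-4128) = 3672 ft.

3672 ft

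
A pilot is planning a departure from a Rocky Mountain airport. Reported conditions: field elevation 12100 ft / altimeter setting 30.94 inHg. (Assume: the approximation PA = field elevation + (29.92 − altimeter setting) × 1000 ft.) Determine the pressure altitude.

Pressure correction = (29.92 − 30.94) × 1000 = -1020 ft.
Pressure altitude = 12100 + (-1020) = 11080 ft.

11080 ft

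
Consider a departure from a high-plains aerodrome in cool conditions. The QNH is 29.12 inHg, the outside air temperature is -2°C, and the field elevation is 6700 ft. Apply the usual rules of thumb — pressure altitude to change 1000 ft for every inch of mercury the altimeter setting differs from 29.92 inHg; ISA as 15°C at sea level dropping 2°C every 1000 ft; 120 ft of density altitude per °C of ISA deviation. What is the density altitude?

Pressure altitude = 6700 + (29.92 − 29.12) × 1000 = 6700 + (+800) = 7500 ft.
ISA temperature at 7500 ft = 15 − 2 × (7500/1000) = 0°C.
ISA deviation = -2 − 0 = -2°C.
Density altitude = 7500 + 120 × (-2) = 7260 ft.

7260 ft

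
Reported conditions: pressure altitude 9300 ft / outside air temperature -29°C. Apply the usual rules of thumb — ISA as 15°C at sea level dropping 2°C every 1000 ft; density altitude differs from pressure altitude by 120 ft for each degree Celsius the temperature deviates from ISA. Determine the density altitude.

6252 ft

ISA temperature at 9300 ft = 15 − 2 × (9300/1000) = -3.6°C.
ISA deviation = -29 − (-3.6) = -25.4°C.
Density altitude = 9300 + 120 × (-25.4) = 9300 + (-3048) = 6252 ft.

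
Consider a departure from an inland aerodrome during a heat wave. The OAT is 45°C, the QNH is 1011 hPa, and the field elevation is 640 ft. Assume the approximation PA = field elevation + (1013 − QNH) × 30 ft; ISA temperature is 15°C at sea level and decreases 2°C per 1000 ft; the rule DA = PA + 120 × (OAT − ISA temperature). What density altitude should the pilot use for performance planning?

4468 ft

Pressure altitude = 640 + (1013 − 1011) × 30 = 640 + (+60) = 700 ft.
ISA temperature at 700 ft = 15 − 2 × (700/1000) = 13.6°C.
ISA deviation = 45 − 13.6 = +31.4°C.
Density altitude = 700 + 120 × (31.4) = 4468 ft.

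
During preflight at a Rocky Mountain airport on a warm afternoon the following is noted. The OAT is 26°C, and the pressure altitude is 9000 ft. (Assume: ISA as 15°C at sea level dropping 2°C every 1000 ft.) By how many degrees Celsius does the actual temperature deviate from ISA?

ISA temperature at 9000 ft = 15 − 2 × (9000/1000) = -3°C.
Deviation = OAT − ISA = 26 − (-3) = +29°C.

ISA+29°C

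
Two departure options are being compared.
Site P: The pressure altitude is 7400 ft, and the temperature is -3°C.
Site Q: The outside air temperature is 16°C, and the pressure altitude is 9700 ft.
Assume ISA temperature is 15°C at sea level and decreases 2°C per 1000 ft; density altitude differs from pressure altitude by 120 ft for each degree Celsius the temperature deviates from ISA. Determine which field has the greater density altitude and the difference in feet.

Site Q by 5132 ft

Site P: ISA temp = 0.2°C, deviation -3.2°C, DA = 7400 + 120 × (-3.2) = 7016 ft.
Site Q: ISA temp = -4.4°C, deviation +20.4°C, DA = 9700 + 120 × 20.4 = 12148 ft.
Site Q is higher by 12148 − 7016 = 5132 ft.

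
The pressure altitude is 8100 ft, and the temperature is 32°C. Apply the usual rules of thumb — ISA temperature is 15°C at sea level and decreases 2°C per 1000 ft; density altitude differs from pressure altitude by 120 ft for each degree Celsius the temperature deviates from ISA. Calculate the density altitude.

ISA temperature at 8100 ft = 15 − 2 × (8100/1000) = -1.2°C.
ISA deviation = 32 − (-1.2) = +33.2°C.
Density altitude = 8100 + 120 × (33.2) = 8100 + (+3984) = 12084 ft.

12084 ft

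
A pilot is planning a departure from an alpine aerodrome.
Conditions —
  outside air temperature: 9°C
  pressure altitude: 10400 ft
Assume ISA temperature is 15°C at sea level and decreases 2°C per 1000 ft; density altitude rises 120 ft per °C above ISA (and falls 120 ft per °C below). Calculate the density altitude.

12176 ft

ISA temperature at 10400 ft = 15 − 2 × (10400/1000) = -5.8°C.
ISA deviation = 9 − (-5.8) = +14.8°C.
Density altitude = 10400 + 120 × (14.8) = 10400 + (+1776) = 12176 ft.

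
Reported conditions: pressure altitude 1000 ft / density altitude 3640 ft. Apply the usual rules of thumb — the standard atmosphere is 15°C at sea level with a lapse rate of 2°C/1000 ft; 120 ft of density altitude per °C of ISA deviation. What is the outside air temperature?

35°C

Density altitude − pressure altitude = 3640 − 1000 = +2640 ft.
At 120 ft/°C that is an ISA deviation of 2640/120 = +22°C.
ISA temperature at 1000 ft = 15 − 2 × (1000/1000) = 13°C.
OAT = ISA + deviation = 13 + (+22) = 35°C.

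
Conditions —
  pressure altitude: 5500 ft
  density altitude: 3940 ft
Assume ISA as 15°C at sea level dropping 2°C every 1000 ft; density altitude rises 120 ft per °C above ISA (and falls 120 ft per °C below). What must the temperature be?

-9°C

Density altitude − pressure altitude = 3940 − 5500 = -1560 ft.
At 120 ft/°C that is an ISA deviation of -1560/120 = -13°C.
ISA temperature at 5500 ft = 15 − 2 × (5500/1000) = 4°C.
OAT = ISA + deviation = 4 + (-13) = -9°C.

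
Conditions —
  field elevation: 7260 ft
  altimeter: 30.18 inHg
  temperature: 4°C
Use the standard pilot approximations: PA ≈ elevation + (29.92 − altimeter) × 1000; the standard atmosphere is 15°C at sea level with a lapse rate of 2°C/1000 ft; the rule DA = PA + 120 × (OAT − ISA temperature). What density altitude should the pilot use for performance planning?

7360 ft

Pressure altitude = 7260 + (29.92 − 30.18) × 1000 = 7260 + (-260) = 7000 ft.
ISA temperature at 7000 ft = 15 − 2 × (7000/1000) = 1°C.
ISA deviation = 4 − 1 = +3°C.
Density altitude = 7000 + 120 × (3) = 7360 ft.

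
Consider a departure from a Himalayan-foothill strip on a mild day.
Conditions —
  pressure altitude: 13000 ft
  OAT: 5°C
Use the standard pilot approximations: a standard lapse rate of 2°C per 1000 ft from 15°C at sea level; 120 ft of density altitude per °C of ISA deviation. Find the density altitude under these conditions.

14920 ft

ISA temperature at 13000 ft = 15 − 2 × (13000/1000) = -11°C.
ISA deviation = 5 − (-11) = +16°C.
Density altitude = 13000 + 120 × (16) = 13000 + (+1920) = 14920 ft.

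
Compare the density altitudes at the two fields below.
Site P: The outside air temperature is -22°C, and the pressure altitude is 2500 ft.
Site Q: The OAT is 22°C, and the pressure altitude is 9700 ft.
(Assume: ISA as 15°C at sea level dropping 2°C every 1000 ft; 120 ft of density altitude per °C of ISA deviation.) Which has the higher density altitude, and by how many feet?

Site P: ISA temp = 10°C, deviation -32°C, DA = 2500 + 120 × (-32) = -1340 ft.
Site Q: ISA temp = -4.4°C, deviation +26.4°C, DA = 9700 + 120 × 26.4 = 12868 ft.
Site Q is higher by 12868 − (-1340) = 14208 ft.

Site Q by 14208 ft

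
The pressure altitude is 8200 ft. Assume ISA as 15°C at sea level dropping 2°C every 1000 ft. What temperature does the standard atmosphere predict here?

ISA temperature = 15 − 2 × (8200/1000) = 15 − 16.4 = -1.4°C.

-1.4°C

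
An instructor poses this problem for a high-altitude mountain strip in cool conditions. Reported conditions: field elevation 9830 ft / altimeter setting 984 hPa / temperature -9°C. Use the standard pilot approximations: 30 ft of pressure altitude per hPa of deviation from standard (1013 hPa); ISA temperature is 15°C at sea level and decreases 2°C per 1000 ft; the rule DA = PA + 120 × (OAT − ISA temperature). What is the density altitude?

10388 ft

Pressure altitude = 9830 + (1013 − 984) × 30 = 9830 + (+870) = 10700 ft.
ISA temperature at 10700 ft = 15 − 2 × (10700/1000) = -6.4°C.
ISA deviation = -9 − (-6.4) = -2.6°C.
Density altitude = 10700 + 120 × (-2.6) = 10388 ft.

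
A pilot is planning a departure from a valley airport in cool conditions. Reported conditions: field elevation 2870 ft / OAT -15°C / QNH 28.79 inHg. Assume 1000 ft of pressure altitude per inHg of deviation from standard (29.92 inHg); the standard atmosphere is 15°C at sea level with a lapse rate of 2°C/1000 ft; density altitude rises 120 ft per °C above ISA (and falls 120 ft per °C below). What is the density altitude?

Pressure altitude = 2870 + (29.92 − 28.79) × 1000 = 2870 + (+1130) = 4000 ft.
ISA temperature at 4000 ft = 15 − 2 × (4000/1000) = 7°C.
ISA deviation = -15 − 7 = -22°C.
Density altitude = 4000 + 120 × (-22) = 1360 ft.

1360 ft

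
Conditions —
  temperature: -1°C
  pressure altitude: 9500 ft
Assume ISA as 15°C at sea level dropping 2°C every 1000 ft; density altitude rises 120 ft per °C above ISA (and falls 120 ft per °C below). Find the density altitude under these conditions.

ISA temperature at 9500 ft = 15 − 2 × (9500/1000) = -4°C.
ISA deviation = -1 − (-4) = +3°C.
Density altitude = 9500 + 120 × (3) = 9500 + (+360) = 9860 ft.

9860 ft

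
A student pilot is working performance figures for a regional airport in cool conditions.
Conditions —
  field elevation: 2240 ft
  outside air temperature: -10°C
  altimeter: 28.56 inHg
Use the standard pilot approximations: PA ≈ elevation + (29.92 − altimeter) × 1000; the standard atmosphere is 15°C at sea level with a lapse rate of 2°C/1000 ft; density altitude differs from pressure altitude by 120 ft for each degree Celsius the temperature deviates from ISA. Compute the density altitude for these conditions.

1464 ft

Pressure altitude = 2240 + (29.92 − 28.56) × 1000 = 2240 + (+1360) = 3600 ft.
ISA temperature at 3600 ft = 15 − 2 × (3600/1000) = 7.8°C.
ISA deviation = -10 − 7.8 = -17.8°C.
Density altitude = 3600 + 120 × (-17.8) = 1464 ft.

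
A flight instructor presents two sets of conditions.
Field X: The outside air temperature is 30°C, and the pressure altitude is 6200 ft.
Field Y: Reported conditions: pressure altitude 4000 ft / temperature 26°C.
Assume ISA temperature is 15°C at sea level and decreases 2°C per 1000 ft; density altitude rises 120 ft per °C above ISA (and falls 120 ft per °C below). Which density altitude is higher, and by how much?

Field X by 3208 ft

Field X: ISA temp = 2.6°C, deviation +27.4°C, DA = 6200 + 120 × 27.4 = 9488 ft.
Field Y: ISA temp = 7°C, deviation +19°C, DA = 4000 + 120 × 19 = 6280 ft.
Field X is higher by 9488 − 6280 = 3208 ft.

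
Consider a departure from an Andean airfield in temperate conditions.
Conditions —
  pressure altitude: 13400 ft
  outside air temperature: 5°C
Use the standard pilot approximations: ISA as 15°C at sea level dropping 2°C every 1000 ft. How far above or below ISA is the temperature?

ISA+16.8°C

ISA temperature at 13400 ft = 15 − 2 × (13400/1000) = -11.8°C.
Deviation = OAT − ISA = 5 − (-11.8) = +16.8°C.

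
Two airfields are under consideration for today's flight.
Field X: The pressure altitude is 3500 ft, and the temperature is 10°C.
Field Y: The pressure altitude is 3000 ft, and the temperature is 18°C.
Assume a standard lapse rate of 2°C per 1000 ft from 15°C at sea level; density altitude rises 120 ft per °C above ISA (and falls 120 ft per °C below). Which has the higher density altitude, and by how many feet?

Field X: ISA temp = 8°C, deviation +2°C, DA = 3500 + 120 × 2 = 3740 ft.
Field Y: ISA temp = 9°C, deviation +9°C, DA = 3000 + 120 × 9 = 4080 ft.
Field Y is higher by 4080 − 3740 = 340 ft.

Field Y by 340 ft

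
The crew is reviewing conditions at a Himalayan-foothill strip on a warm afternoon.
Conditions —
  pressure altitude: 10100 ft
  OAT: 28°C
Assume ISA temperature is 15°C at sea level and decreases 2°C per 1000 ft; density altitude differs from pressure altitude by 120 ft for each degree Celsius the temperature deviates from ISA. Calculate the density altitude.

ISA temperature at 10100 ft = 15 − 2 × (10100/1000) = -5.2°C.
ISA deviation = 28 − (-5.2) = +33.2°C.
Density altitude = 10100 + 120 × (33.2) = 10100 + (+3984) = 14084 ft.

14084 ft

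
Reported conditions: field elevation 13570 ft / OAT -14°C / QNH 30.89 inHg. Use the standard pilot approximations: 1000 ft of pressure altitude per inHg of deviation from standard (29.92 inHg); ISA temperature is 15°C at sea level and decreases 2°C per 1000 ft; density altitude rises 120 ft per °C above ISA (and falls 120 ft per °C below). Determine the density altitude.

Pressure altitude = 13570 + (29.92 − 30.89) × 1000 = 13570 + (-970) = 12600 ft.
ISA temperature at 12600 ft = 15 − 2 × (12600/1000) = -10.2°C.
ISA deviation = -14 − (-10.2) = -3.8°C.
Density altitude = 12600 + 120 × (-3.8) = 12144 ft.

12144 ft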